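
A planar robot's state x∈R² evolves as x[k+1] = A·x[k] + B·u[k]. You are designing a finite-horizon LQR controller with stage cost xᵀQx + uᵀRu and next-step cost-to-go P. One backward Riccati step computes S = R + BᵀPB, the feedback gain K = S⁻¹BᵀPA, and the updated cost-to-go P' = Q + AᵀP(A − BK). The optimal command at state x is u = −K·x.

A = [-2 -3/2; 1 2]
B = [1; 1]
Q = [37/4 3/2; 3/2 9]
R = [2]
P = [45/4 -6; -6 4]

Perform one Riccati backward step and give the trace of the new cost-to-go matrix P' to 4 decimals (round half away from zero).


BᵀP = [5.2500 -2.0000]
S = R + BᵀPB = [2] + [3.2500] = [5.2500]
BᵀPA = [-12.5000 -11.8750]
K = S⁻¹·BᵀPA = [-2.3810 -2.2619]
A−BK = [0.3810 0.7619; 3.3810 4.2619]
AᵀP(A−BK) = [43.2381 46.4762; 46.4762 50.4524]
P' = Q + AᵀP(A−BK) = [52.4881 47.9762; 47.9762 59.4524]
tr(P') = 111.9405

111.9405


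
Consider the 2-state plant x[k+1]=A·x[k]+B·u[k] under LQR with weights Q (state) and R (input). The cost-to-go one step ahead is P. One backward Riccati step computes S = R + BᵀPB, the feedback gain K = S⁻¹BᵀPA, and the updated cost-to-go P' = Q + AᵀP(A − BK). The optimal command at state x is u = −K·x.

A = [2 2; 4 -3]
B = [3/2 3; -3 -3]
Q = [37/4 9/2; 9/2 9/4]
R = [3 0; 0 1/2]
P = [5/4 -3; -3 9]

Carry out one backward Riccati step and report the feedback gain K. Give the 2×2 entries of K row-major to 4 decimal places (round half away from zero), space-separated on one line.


-0.4331 0.1635 -0.4324 0.7681

BᵀP = [10.8750 -31.5000; 12.7500 -36.0000]
S = R + BᵀPB = [3 0; 0 1/2] + [110.8125 127.1250; 127.1250 146.2500] = [113.8125 127.1250; 127.1250 146.7500]
BᵀPA = [-104.2500 116.2500; -118.5000 133.5000]
K = S⁻¹·BᵀPA = [-0.4331 0.1635; -0.4324 0.7681]
A−BK = [3.9466 -0.5495; 1.4038 -0.2053]
AᵀP(A−BK) = [4.6201 -0.9382; -0.9382 0.4550]
P' = Q + AᵀP(A−BK) = [13.8701 3.5618; 3.5618 2.7050]
tr(P') = 16.5752


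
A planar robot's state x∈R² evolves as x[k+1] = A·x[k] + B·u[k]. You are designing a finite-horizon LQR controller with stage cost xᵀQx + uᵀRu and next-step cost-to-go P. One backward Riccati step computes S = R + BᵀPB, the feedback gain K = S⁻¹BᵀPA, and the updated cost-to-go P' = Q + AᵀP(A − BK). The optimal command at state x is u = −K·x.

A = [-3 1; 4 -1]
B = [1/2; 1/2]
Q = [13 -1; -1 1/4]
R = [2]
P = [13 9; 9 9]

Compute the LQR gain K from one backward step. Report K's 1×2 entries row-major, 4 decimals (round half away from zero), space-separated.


BᵀP = [11.0000 9.0000]
S = R + BᵀPB = [2] + [10.0000] = [12.0000]
BᵀPA = [3.0000 2.0000]
K = S⁻¹·BᵀPA = [0.2500 0.1667]
A−BK = [-3.1250 0.9167; 3.8750 -1.0833]
AᵀP(A−BK) = [44.2500 -12.5000; -12.5000 3.6667]
P' = Q + AᵀP(A−BK) = [57.2500 -13.5000; -13.5000 3.9167]
tr(P') = 61.1667

0.2500 0.1667


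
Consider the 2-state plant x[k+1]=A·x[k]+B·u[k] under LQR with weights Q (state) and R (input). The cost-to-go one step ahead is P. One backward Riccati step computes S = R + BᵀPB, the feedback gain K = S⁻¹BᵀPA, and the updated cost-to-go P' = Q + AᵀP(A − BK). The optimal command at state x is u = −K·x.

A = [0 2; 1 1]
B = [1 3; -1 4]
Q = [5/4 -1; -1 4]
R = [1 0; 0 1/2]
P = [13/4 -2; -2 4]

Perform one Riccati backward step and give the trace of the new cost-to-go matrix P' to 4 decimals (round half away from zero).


5.9761

BᵀP = [5.2500 -6.0000; 1.7500 10.0000]
S = R + BᵀPB = [1 0; 0 1/2] + [11.2500 -8.2500; -8.2500 45.2500] = [12.2500 -8.2500; -8.2500 45.7500]
BᵀPA = [-6.0000 4.5000; 10.0000 13.5000]
K = S⁻¹·BᵀPA = [-0.3899 0.6443; 0.1483 0.4113]
A−BK = [-0.0548 0.1219; 0.0170 -0.0008]
AᵀP(A−BK) = [0.1777 -0.2468; -0.2468 0.5484]
P' = Q + AᵀP(A−BK) = [1.4277 -1.2468; -1.2468 4.5484]
tr(P') = 5.9761


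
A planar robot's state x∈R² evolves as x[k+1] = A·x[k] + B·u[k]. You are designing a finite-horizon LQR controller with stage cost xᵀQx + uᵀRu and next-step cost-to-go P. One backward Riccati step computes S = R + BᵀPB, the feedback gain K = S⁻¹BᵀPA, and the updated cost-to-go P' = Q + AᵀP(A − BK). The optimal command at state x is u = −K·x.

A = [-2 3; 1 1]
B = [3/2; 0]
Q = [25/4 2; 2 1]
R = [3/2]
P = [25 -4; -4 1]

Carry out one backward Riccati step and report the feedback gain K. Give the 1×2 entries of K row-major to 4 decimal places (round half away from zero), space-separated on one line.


BᵀP = [37.5000 -6.0000]
S = R + BᵀPB = [3/2] + [56.2500] = [57.7500]
BᵀPA = [-81.0000 106.5000]
K = S⁻¹·BᵀPA = [-1.4026 1.8442]
A−BK = [0.1039 0.2338; 1.0000 1.0000]
AᵀP(A−BK) = [3.3896 -3.6234; -3.6234 5.5974]
P' = Q + AᵀP(A−BK) = [9.6396 -1.6234; -1.6234 6.5974]
tr(P') = 16.2370

-1.4026 1.8442


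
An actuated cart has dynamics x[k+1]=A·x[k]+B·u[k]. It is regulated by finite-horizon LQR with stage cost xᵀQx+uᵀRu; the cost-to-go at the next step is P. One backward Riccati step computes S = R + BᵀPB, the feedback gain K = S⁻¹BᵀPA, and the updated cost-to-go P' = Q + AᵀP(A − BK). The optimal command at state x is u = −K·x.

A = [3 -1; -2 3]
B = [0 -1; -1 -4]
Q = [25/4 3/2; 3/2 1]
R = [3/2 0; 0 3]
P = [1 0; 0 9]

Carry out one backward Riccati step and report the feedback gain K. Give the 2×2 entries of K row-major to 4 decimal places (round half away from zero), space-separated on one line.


BᵀP = [0.0000 -9.0000; -1.0000 -36.0000]
S = R + BᵀPB = [3/2 0; 0 3] + [9.0000 36.0000; 36.0000 145.0000] = [10.5000 36.0000; 36.0000 148.0000]
BᵀPA = [18.0000 -27.0000; 69.0000 -107.0000]
K = S⁻¹·BᵀPA = [0.6977 -0.5581; 0.2965 -0.5872]
A−BK = [3.2965 -1.5872; -0.1163 0.0930]
AᵀP(A−BK) = [11.9826 -6.4360; -6.4360 4.0988]
P' = Q + AᵀP(A−BK) = [18.2326 -4.9360; -4.9360 5.0988]
tr(P') = 23.3314

0.6977 -0.5581 0.2965 -0.5872


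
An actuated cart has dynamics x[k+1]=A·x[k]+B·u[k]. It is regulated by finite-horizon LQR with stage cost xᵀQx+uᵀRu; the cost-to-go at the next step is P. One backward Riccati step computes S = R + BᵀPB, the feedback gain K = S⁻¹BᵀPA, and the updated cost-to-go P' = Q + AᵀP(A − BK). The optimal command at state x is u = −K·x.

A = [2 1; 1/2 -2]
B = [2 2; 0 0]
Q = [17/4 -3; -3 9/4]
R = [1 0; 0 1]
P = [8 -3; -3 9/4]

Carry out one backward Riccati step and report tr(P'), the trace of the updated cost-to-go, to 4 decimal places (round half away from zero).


BᵀP = [16.0000 -6.0000; 16.0000 -6.0000]
S = R + BᵀPB = [1 0; 0 1] + [32.0000 32.0000; 32.0000 32.0000] = [33.0000 32.0000; 32.0000 33.0000]
BᵀPA = [29.0000 28.0000; 29.0000 28.0000]
K = S⁻¹·BᵀPA = [0.4462 0.4308; 0.4462 0.4308]
A−BK = [0.2154 -0.7231; 0.5000 -2.0000]
AᵀP(A−BK) = [0.6856 -0.7346; -0.7346 4.8769]
P' = Q + AᵀP(A−BK) = [4.9356 -3.7346; -3.7346 7.1269]
tr(P') = 12.0625

12.0625


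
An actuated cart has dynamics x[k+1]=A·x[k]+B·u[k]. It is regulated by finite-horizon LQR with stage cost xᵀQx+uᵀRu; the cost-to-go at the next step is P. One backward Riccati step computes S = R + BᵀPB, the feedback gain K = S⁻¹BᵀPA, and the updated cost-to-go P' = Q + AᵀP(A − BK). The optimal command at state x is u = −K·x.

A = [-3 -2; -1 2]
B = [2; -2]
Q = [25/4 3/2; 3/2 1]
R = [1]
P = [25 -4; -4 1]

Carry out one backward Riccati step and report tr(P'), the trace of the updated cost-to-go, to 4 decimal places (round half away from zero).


13.9215

BᵀP = [58.0000 -10.0000]
S = R + BᵀPB = [1] + [136.0000] = [137.0000]
BᵀPA = [-164.0000 -136.0000]
K = S⁻¹·BᵀPA = [-1.1971 -0.9927]
A−BK = [-0.6058 -0.0146; -3.3942 0.0146]
AᵀP(A−BK) = [5.6788 1.1971; 1.1971 0.9927]
P' = Q + AᵀP(A−BK) = [11.9288 2.6971; 2.6971 1.9927]
tr(P') = 13.9215


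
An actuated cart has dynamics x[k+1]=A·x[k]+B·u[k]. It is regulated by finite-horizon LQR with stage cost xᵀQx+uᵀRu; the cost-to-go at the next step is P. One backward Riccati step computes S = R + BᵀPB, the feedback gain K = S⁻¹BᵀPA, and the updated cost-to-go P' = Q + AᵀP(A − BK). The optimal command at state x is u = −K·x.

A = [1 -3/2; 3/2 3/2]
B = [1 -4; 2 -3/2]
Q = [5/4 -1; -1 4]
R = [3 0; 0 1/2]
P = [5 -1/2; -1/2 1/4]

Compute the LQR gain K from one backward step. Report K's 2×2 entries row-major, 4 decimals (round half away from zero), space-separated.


BᵀP = [4.0000 0.0000; -19.2500 1.6250]
S = R + BᵀPB = [3 0; 0 1/2] + [4.0000 -16.0000; -16.0000 74.5625] = [7.0000 -16.0000; -16.0000 75.0625]
BᵀPA = [4.0000 -6.0000; -16.8125 31.3125]
K = S⁻¹·BᵀPA = [0.1160 0.1879; -0.1993 0.4572]
A−BK = [0.0870 0.1409; 0.9691 1.8100]
AᵀP(A−BK) = [0.2486 0.3727; 0.3727 0.8737]
P' = Q + AᵀP(A−BK) = [1.4986 -0.6273; -0.6273 4.8737]
tr(P') = 6.3722

0.1160 0.1879 -0.1993 0.4572


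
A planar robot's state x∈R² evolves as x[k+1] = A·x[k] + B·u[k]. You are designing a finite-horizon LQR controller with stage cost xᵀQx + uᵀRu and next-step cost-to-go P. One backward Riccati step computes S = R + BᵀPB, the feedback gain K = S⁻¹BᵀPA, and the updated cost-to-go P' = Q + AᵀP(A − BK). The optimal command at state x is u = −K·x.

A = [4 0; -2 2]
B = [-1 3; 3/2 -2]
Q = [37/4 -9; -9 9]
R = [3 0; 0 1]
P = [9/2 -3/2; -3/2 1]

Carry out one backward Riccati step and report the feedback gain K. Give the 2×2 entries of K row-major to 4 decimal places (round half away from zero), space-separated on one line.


BᵀP = [-6.7500 3.0000; 16.5000 -6.5000]
S = R + BᵀPB = [3 0; 0 1] + [11.2500 -26.2500; -26.2500 62.5000] = [14.2500 -26.2500; -26.2500 63.5000]
BᵀPA = [-33.0000 6.0000; 79.0000 -13.0000]
K = S⁻¹·BᵀPA = [-0.1008 0.1842; 1.2024 -0.1286]
A−BK = [0.2919 0.5699; 0.5560 1.4666]
AᵀP(A−BK) = [1.6820 0.2363; 0.2363 1.2233]
P' = Q + AᵀP(A−BK) = [10.9320 -8.7637; -8.7637 10.2233]
tr(P') = 21.1553

-0.1008 0.1842 1.2024 -0.1286


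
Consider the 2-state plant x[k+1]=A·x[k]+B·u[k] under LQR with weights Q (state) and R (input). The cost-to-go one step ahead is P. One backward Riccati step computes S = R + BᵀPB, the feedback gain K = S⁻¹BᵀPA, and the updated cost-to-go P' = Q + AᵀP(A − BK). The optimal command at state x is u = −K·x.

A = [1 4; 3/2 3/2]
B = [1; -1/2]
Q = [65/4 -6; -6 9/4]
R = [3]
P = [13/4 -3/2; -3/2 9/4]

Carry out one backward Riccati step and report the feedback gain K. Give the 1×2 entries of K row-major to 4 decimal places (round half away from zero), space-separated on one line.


0.0075 1.4511

BᵀP = [4.0000 -2.6250]
S = R + BᵀPB = [3] + [5.3125] = [8.3125]
BᵀPA = [0.0625 12.0625]
K = S⁻¹·BᵀPA = [0.0075 1.4511]
A−BK = [0.9925 2.5489; 1.5038 2.2256]
AᵀP(A−BK) = [3.8120 6.7218; 6.7218 21.5583]
P' = Q + AᵀP(A−BK) = [20.0620 0.7218; 0.7218 23.8083]
tr(P') = 43.8703


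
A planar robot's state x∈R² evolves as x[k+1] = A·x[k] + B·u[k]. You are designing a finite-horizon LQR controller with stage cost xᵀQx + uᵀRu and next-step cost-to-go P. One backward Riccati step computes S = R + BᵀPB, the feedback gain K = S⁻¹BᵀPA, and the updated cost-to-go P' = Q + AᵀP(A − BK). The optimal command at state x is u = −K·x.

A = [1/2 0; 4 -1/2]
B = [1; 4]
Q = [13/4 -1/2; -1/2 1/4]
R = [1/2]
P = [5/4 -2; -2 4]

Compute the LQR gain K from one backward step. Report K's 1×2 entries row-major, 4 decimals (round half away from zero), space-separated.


1.0578 -0.1407

BᵀP = [-6.7500 14.0000]
S = R + BᵀPB = [1/2] + [49.2500] = [49.7500]
BᵀPA = [52.6250 -7.0000]
K = S⁻¹·BᵀPA = [1.0578 -0.1407]
A−BK = [-0.5578 0.1407; -0.2312 0.0628]
AᵀP(A−BK) = [0.6464 -0.0955; -0.0955 0.0151]
P' = Q + AᵀP(A−BK) = [3.8964 -0.5955; -0.5955 0.2651]
tr(P') = 4.1614


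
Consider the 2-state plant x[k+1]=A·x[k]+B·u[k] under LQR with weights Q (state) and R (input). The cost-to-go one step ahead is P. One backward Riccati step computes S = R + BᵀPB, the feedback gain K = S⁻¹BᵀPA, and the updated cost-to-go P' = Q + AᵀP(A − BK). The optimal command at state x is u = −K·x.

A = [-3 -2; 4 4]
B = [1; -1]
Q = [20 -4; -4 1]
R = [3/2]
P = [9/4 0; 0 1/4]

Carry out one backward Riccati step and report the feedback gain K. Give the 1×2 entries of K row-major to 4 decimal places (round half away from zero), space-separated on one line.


BᵀP = [2.2500 -0.2500]
S = R + BᵀPB = [3/2] + [2.5000] = [4.0000]
BᵀPA = [-7.7500 -5.5000]
K = S⁻¹·BᵀPA = [-1.9375 -1.3750]
A−BK = [-1.0625 -0.6250; 2.0625 2.6250]
AᵀP(A−BK) = [9.2344 6.8438; 6.8438 5.4375]
P' = Q + AᵀP(A−BK) = [29.2344 2.8438; 2.8438 6.4375]
tr(P') = 35.6719

-1.9375 -1.3750


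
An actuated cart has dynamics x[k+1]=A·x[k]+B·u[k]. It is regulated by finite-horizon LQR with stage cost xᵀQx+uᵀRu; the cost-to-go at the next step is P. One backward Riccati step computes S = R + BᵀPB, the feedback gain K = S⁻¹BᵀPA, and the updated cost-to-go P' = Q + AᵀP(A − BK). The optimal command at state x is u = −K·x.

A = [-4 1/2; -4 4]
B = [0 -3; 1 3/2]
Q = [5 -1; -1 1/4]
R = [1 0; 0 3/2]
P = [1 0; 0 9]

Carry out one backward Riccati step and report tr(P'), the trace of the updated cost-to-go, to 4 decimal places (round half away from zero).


BᵀP = [0.0000 9.0000; -3.0000 13.5000]
S = R + BᵀPB = [1 0; 0 3/2] + [9.0000 13.5000; 13.5000 29.2500] = [10.0000 13.5000; 13.5000 30.7500]
BᵀPA = [-36.0000 36.0000; -42.0000 52.5000]
K = S⁻¹·BᵀPA = [-4.3114 3.1796; 0.5269 0.3114]
A−BK = [-2.4192 1.4341; -0.4790 0.3533]
AᵀP(A−BK) = [26.9222 -18.4551; -18.4551 13.4356]
P' = Q + AᵀP(A−BK) = [31.9222 -19.4551; -19.4551 13.6856]
tr(P') = 45.6078

45.6078


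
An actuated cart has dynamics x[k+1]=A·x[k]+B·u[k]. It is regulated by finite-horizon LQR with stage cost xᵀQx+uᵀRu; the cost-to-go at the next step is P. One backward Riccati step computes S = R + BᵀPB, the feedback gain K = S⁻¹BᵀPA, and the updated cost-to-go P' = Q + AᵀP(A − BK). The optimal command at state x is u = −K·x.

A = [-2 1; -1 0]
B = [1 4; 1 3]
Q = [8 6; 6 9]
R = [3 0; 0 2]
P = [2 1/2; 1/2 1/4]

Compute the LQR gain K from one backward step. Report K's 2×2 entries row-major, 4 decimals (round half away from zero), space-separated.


BᵀP = [2.5000 0.7500; 9.5000 2.7500]
S = R + BᵀPB = [3 0; 0 2] + [3.2500 12.2500; 12.2500 46.2500] = [6.2500 12.2500; 12.2500 48.2500]
BᵀPA = [-5.7500 2.5000; -21.7500 9.5000]
K = S⁻¹·BᵀPA = [-0.0726 0.0281; -0.4323 0.1898]
A−BK = [-0.1980 0.2129; 0.3696 -0.5974]
AᵀP(A−BK) = [0.4290 -0.2112; -0.2112 0.1271]
P' = Q + AᵀP(A−BK) = [8.4290 5.7888; 5.7888 9.1271]
tr(P') = 17.5561

-0.0726 0.0281 -0.4323 0.1898


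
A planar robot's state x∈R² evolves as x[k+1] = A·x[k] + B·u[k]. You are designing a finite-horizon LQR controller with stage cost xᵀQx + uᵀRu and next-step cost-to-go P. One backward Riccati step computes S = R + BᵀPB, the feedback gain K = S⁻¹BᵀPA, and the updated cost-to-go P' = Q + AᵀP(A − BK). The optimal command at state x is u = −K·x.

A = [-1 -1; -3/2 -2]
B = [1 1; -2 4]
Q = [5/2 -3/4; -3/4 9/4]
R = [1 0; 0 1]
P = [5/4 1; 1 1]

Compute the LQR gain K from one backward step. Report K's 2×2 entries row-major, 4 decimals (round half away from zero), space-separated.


BᵀP = [-0.7500 -1.0000; 5.2500 5.0000]
S = R + BᵀPB = [1 0; 0 1] + [1.2500 -4.7500; -4.7500 25.2500] = [2.2500 -4.7500; -4.7500 26.2500]
BᵀPA = [2.2500 2.7500; -12.7500 -15.2500]
K = S⁻¹·BᵀPA = [-0.0411 -0.0068; -0.4932 -0.5822]
A−BK = [-0.4658 -0.4110; 0.3904 0.3151]
AᵀP(A−BK) = [0.3048 0.3425; 0.3425 0.3904]
P' = Q + AᵀP(A−BK) = [2.8048 -0.4075; -0.4075 2.6404]
tr(P') = 5.4452

-0.0411 -0.0068 -0.4932 -0.5822


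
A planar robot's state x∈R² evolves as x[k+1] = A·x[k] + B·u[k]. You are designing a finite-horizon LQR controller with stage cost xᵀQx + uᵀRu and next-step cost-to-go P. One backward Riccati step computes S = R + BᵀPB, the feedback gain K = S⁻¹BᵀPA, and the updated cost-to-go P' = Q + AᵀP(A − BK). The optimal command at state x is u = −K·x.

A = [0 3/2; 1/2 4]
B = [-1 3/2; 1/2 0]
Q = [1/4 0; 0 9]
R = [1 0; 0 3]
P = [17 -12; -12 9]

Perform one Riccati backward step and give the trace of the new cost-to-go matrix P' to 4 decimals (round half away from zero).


BᵀP = [-23.0000 16.5000; 25.5000 -18.0000]
S = R + BᵀPB = [1 0; 0 3] + [31.2500 -34.5000; -34.5000 38.2500] = [32.2500 -34.5000; -34.5000 41.2500]
BᵀPA = [8.2500 31.5000; -9.0000 -33.7500]
K = S⁻¹·BᵀPA = [0.2129 0.9639; -0.0402 -0.0120]
A−BK = [0.2731 2.4819; 0.3936 3.5181]
AᵀP(A−BK) = [0.1325 0.9398; 0.9398 7.4819]
P' = Q + AᵀP(A−BK) = [0.3825 0.9398; 0.9398 16.4819]
tr(P') = 16.8645

16.8645


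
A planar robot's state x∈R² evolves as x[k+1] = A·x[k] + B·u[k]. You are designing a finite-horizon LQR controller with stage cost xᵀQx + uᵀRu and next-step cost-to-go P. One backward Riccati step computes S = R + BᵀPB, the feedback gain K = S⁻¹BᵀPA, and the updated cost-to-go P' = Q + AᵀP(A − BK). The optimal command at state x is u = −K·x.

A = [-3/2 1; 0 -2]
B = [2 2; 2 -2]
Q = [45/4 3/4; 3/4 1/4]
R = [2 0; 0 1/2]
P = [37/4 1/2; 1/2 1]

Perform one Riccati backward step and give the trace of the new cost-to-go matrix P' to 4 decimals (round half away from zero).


BᵀP = [19.5000 3.0000; 17.5000 -1.0000]
S = R + BᵀPB = [2 0; 0 1/2] + [45.0000 33.0000; 33.0000 37.0000] = [47.0000 33.0000; 33.0000 37.5000]
BᵀPA = [-29.2500 13.5000; -26.2500 19.5000]
K = S⁻¹·BᵀPA = [-0.3424 -0.2038; -0.3987 0.6993]
A−BK = [-0.0178 0.0089; -0.1125 -0.1938]
AᵀP(A−BK) = [0.3316 0.0217; 0.0217 0.3641]
P' = Q + AᵀP(A−BK) = [11.5816 0.7717; 0.7717 0.6141]
tr(P') = 12.1957

12.1957


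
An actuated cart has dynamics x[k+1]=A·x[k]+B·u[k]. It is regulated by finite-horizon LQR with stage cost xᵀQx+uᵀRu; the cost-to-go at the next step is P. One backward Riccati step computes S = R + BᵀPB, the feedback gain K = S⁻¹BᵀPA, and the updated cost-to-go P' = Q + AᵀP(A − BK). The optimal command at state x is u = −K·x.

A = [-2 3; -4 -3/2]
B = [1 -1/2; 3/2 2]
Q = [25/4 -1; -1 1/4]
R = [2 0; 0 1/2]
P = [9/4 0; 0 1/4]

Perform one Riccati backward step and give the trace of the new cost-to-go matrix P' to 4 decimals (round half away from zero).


18.3267

BᵀP = [2.2500 0.3750; -1.1250 0.5000]
S = R + BᵀPB = [2 0; 0 1/2] + [2.8125 -0.3750; -0.3750 1.5625] = [4.8125 -0.3750; -0.3750 2.0625]
BᵀPA = [-6.0000 6.1875; 0.2500 -4.1250]
K = S⁻¹·BᵀPA = [-1.2551 1.1461; -0.1070 -1.7916]
A−BK = [-0.7984 0.9581; -1.9034 0.3641]
AᵀP(A−BK) = [5.4962 -4.6754; -4.6754 6.3305]
P' = Q + AᵀP(A−BK) = [11.7462 -5.6754; -5.6754 6.5805]
tr(P') = 18.3267


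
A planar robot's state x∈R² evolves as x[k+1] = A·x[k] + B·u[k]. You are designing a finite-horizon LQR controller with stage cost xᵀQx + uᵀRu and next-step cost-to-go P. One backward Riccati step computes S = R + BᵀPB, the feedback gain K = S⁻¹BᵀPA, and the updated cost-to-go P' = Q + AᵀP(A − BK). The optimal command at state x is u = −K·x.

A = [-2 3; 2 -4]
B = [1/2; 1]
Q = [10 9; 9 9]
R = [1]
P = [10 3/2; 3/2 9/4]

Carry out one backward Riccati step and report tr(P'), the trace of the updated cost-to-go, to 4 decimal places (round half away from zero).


BᵀP = [6.5000 3.0000]
S = R + BᵀPB = [1] + [6.2500] = [7.2500]
BᵀPA = [-7.0000 7.5000]
K = S⁻¹·BᵀPA = [-0.9655 1.0345]
A−BK = [-1.5172 2.4828; 2.9655 -5.0345]
AᵀP(A−BK) = [30.2414 -49.7586; -49.7586 82.2414]
P' = Q + AᵀP(A−BK) = [40.2414 -40.7586; -40.7586 91.2414]
tr(P') = 131.4828

131.4828


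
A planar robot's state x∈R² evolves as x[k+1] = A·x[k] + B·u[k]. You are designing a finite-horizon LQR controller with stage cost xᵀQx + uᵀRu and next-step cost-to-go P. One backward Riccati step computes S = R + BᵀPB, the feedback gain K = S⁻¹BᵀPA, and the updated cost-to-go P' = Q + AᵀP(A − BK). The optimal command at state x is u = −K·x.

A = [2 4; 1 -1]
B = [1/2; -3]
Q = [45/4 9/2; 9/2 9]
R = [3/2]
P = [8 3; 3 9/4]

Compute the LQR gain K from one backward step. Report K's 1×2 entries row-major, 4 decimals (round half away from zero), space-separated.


-1.0339 -1.0000

BᵀP = [-5.0000 -5.2500]
S = R + BᵀPB = [3/2] + [13.2500] = [14.7500]
BᵀPA = [-15.2500 -14.7500]
K = S⁻¹·BᵀPA = [-1.0339 -1.0000]
A−BK = [2.5169 4.5000; -2.1017 -4.0000]
AᵀP(A−BK) = [30.4831 52.5000; 52.5000 91.5000]
P' = Q + AᵀP(A−BK) = [41.7331 57.0000; 57.0000 100.5000]
tr(P') = 142.2331


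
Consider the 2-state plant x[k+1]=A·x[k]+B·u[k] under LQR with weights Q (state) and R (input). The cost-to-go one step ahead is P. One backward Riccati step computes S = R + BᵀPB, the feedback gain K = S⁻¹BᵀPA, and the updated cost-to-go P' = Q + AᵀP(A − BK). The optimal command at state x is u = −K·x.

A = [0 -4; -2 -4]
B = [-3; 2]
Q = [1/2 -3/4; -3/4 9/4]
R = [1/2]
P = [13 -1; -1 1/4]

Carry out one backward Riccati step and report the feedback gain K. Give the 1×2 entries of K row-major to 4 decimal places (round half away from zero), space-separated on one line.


BᵀP = [-41.0000 3.5000]
S = R + BᵀPB = [1/2] + [130.0000] = [130.5000]
BᵀPA = [-7.0000 150.0000]
K = S⁻¹·BᵀPA = [-0.0536 1.1494]
A−BK = [-0.1609 -0.5517; -1.8927 -6.2989]
AᵀP(A−BK) = [0.6245 2.0460; 2.0460 7.5862]
P' = Q + AᵀP(A−BK) = [1.1245 1.2960; 1.2960 9.8362]
tr(P') = 10.9607

-0.0536 1.1494


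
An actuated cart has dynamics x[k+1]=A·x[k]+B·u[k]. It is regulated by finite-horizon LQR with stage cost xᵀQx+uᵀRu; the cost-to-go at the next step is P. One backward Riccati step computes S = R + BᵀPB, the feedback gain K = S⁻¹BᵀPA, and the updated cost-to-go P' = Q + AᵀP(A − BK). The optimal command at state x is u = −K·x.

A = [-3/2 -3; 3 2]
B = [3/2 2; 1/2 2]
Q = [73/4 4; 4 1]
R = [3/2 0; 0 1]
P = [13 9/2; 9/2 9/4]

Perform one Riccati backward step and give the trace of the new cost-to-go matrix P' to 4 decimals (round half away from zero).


BᵀP = [21.7500 7.8750; 35.0000 13.5000]
S = R + BᵀPB = [3/2 0; 0 1] + [36.5625 59.2500; 59.2500 97.0000] = [38.0625 59.2500; 59.2500 98.0000]
BᵀPA = [-9.0000 -49.5000; -12.0000 -78.0000]
K = S⁻¹·BᵀPA = [-0.7788 -1.0453; 0.3484 -0.1640]
A−BK = [-1.0286 -1.1042; 2.6926 2.8506]
AᵀP(A−BK) = [6.1716 6.6251; 6.6251 7.4705]
P' = Q + AᵀP(A−BK) = [24.4216 10.6251; 10.6251 8.4705]
tr(P') = 32.8922

32.8922


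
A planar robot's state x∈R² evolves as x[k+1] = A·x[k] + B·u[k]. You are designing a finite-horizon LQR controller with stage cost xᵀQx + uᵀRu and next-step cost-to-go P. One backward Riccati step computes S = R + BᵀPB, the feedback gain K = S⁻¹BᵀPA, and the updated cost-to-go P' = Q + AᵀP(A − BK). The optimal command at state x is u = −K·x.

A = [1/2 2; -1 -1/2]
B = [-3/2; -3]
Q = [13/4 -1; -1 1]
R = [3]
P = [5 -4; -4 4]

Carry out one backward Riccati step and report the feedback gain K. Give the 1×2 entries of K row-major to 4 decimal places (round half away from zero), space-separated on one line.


0.5789 0.8421

BᵀP = [4.5000 -6.0000]
S = R + BᵀPB = [3] + [11.2500] = [14.2500]
BᵀPA = [8.2500 12.0000]
K = S⁻¹·BᵀPA = [0.5789 0.8421]
A−BK = [1.3684 3.2632; 0.7368 2.0263]
AᵀP(A−BK) = [4.4737 9.0526; 9.0526 18.8947]
P' = Q + AᵀP(A−BK) = [7.7237 8.0526; 8.0526 19.8947]
tr(P') = 27.6184


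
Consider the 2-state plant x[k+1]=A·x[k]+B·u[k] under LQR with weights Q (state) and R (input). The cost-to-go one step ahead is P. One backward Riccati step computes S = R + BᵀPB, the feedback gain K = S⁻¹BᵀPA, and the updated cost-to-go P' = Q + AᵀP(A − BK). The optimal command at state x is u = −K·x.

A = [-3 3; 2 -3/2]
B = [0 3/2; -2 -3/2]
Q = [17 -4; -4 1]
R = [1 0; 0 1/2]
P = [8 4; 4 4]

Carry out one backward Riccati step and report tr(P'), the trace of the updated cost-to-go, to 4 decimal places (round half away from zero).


22.5542

BᵀP = [-8.0000 -8.0000; 6.0000 0.0000]
S = R + BᵀPB = [1 0; 0 1/2] + [16.0000 0.0000; 0.0000 9.0000] = [17.0000 0.0000; 0.0000 9.5000]
BᵀPA = [8.0000 -12.0000; -18.0000 18.0000]
K = S⁻¹·BᵀPA = [0.4706 -0.7059; -1.8947 1.8947]
A−BK = [-0.1579 0.1579; 0.0991 -0.0697]
AᵀP(A−BK) = [2.1300 -2.2477; -2.2477 2.4241]
P' = Q + AᵀP(A−BK) = [19.1300 -6.2477; -6.2477 3.4241]
tr(P') = 22.5542


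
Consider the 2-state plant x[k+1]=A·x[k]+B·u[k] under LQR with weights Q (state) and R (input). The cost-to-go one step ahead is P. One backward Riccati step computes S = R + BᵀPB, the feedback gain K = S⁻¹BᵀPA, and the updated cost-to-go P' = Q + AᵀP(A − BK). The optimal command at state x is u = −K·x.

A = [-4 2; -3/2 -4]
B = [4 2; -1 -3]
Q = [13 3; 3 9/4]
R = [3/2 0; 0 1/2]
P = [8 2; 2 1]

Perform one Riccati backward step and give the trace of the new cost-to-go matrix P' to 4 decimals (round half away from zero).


BᵀP = [30.0000 7.0000; 10.0000 1.0000]
S = R + BᵀPB = [3/2 0; 0 1/2] + [113.0000 39.0000; 39.0000 17.0000] = [114.5000 39.0000; 39.0000 17.5000]
BᵀPA = [-130.5000 32.0000; -41.5000 16.0000]
K = S⁻¹·BᵀPA = [-1.3780 -0.1326; 0.6996 1.2097]
A−BK = [0.1129 0.1108; -0.7791 -0.5034]
AᵀP(A−BK) = [3.4504 0.9032; 0.9032 0.8866]
P' = Q + AᵀP(A−BK) = [16.4504 3.9032; 3.9032 3.1366]
tr(P') = 19.5870

19.5870


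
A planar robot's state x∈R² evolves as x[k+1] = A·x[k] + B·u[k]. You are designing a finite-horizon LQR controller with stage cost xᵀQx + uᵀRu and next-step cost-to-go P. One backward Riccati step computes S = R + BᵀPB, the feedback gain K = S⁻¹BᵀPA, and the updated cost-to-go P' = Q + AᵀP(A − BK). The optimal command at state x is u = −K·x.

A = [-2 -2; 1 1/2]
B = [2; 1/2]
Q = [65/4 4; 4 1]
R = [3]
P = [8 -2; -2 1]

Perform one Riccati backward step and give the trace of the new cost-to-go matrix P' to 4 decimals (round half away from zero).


BᵀP = [15.0000 -3.5000]
S = R + BᵀPB = [3] + [28.2500] = [31.2500]
BᵀPA = [-33.5000 -31.7500]
K = S⁻¹·BᵀPA = [-1.0720 -1.0160]
A−BK = [0.1440 0.0320; 1.5360 1.0080]
AᵀP(A−BK) = [5.0880 4.4640; 4.4640 3.9920]
P' = Q + AᵀP(A−BK) = [21.3380 8.4640; 8.4640 4.9920]
tr(P') = 26.3300

26.3300


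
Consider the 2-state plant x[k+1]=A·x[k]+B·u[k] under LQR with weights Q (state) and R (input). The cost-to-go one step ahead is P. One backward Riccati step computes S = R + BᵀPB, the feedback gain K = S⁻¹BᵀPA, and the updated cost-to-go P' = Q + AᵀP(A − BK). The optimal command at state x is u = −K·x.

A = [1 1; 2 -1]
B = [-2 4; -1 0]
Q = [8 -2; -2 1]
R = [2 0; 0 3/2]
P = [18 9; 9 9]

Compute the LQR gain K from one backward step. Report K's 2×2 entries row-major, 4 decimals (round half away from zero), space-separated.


BᵀP = [-45.0000 -27.0000; 72.0000 36.0000]
S = R + BᵀPB = [2 0; 0 3/2] + [117.0000 -180.0000; -180.0000 288.0000] = [119.0000 -180.0000; -180.0000 289.5000]
BᵀPA = [-99.0000 -18.0000; 144.0000 36.0000]
K = S⁻¹·BᵀPA = [-1.3365 0.6189; -0.3336 0.5091]
A−BK = [-0.3387 0.2012; 0.6635 -0.3811]
AᵀP(A−BK) = [5.7213 -3.0483; -3.0483 1.8105]
P' = Q + AᵀP(A−BK) = [13.7213 -5.0483; -5.0483 2.8105]
tr(P') = 16.5318

-1.3365 0.6189 -0.3336 0.5091


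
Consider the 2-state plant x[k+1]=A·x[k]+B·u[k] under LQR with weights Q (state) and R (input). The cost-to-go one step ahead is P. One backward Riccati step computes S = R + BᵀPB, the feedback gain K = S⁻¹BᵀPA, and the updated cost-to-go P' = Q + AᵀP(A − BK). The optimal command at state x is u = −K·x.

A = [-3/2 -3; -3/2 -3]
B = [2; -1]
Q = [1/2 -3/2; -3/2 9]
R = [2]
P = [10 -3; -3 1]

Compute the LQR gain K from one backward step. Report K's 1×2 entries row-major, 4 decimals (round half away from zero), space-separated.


BᵀP = [23.0000 -7.0000]
S = R + BᵀPB = [2] + [53.0000] = [55.0000]
BᵀPA = [-24.0000 -48.0000]
K = S⁻¹·BᵀPA = [-0.4364 -0.8727]
A−BK = [-0.6273 -1.2545; -1.9364 -3.8727]
AᵀP(A−BK) = [0.7773 1.5545; 1.5545 3.1091]
P' = Q + AᵀP(A−BK) = [1.2773 0.0545; 0.0545 12.1091]
tr(P') = 13.3864

-0.4364 -0.8727


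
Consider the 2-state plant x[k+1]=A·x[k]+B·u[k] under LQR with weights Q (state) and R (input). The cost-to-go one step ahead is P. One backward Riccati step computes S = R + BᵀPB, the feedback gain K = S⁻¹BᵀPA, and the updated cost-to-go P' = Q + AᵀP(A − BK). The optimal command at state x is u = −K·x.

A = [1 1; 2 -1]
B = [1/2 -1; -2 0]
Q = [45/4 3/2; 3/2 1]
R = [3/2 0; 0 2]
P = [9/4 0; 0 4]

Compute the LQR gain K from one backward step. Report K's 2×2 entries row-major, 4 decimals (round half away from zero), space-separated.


-0.8709 0.4801 -0.7599 -0.4023

BᵀP = [1.1250 -8.0000; -2.2500 0.0000]
S = R + BᵀPB = [3/2 0; 0 2] + [16.5625 -1.1250; -1.1250 2.2500] = [18.0625 -1.1250; -1.1250 4.2500]
BᵀPA = [-14.8750 9.1250; -2.2500 -2.2500]
K = S⁻¹·BᵀPA = [-0.8709 0.4801; -0.7599 -0.4023]
A−BK = [0.6755 0.3576; 0.2583 -0.0397]
AᵀP(A−BK) = [3.5861 0.4868; 0.4868 0.9636]
P' = Q + AᵀP(A−BK) = [14.8361 1.9868; 1.9868 1.9636]
tr(P') = 16.7997


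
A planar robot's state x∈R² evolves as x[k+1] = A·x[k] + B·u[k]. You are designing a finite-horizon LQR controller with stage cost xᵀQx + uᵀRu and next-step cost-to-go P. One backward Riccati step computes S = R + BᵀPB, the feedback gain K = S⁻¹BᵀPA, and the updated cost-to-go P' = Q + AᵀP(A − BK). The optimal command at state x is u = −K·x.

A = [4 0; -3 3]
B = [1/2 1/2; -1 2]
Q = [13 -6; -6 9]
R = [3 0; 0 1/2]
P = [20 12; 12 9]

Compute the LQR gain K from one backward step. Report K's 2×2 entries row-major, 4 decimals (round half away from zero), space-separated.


1.8438 -0.3070 1.1741 1.0664

BᵀP = [-2.0000 -3.0000; 34.0000 24.0000]
S = R + BᵀPB = [3 0; 0 1/2] + [2.0000 -7.0000; -7.0000 65.0000] = [5.0000 -7.0000; -7.0000 65.5000]
BᵀPA = [1.0000 -9.0000; 64.0000 72.0000]
K = S⁻¹·BᵀPA = [1.8438 -0.3070; 1.1741 1.0664]
A−BK = [2.4910 -0.3797; -3.5045 0.5601]
AᵀP(A−BK) = [36.0108 -4.9443; -4.9443 1.4542]
P' = Q + AᵀP(A−BK) = [49.0108 -10.9443; -10.9443 10.4542]
tr(P') = 59.4650


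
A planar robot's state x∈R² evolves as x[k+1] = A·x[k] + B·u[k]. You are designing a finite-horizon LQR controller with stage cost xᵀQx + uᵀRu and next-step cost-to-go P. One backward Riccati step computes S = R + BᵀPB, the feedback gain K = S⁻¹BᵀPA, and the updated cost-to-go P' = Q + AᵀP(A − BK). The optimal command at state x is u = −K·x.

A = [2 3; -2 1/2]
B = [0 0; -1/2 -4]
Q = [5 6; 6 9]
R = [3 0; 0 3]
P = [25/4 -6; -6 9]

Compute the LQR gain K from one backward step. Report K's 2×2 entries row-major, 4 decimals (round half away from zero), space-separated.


BᵀP = [3.0000 -4.5000; 24.0000 -36.0000]
S = R + BᵀPB = [3 0; 0 3] + [2.2500 18.0000; 18.0000 144.0000] = [5.2500 18.0000; 18.0000 147.0000]
BᵀPA = [15.0000 6.7500; 120.0000 54.0000]
K = S⁻¹·BᵀPA = [0.1005 0.0452; 0.8040 0.3618]
A−BK = [2.0000 3.0000; 1.2663 1.9698]
AᵀP(A−BK) = [11.0101 14.4045; 14.4045 20.6570]
P' = Q + AᵀP(A−BK) = [16.0101 20.4045; 20.4045 29.6570]
tr(P') = 45.6671

0.1005 0.0452 0.8040 0.3618


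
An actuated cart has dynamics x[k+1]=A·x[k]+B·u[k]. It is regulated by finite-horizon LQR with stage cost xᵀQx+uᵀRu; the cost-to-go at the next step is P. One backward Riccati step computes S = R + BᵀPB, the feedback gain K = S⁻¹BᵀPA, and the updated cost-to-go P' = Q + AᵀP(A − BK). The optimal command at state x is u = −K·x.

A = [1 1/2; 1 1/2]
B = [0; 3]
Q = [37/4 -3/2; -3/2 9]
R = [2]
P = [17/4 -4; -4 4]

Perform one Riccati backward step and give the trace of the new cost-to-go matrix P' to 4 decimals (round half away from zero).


18.5625

BᵀP = [-12.0000 12.0000]
S = R + BᵀPB = [2] + [36.0000] = [38.0000]
BᵀPA = [0.0000 0.0000]
K = S⁻¹·BᵀPA = [0.0000 0.0000]
A−BK = [1.0000 0.5000; 1.0000 0.5000]
AᵀP(A−BK) = [0.2500 0.1250; 0.1250 0.0625]
P' = Q + AᵀP(A−BK) = [9.5000 -1.3750; -1.3750 9.0625]
tr(P') = 18.5625


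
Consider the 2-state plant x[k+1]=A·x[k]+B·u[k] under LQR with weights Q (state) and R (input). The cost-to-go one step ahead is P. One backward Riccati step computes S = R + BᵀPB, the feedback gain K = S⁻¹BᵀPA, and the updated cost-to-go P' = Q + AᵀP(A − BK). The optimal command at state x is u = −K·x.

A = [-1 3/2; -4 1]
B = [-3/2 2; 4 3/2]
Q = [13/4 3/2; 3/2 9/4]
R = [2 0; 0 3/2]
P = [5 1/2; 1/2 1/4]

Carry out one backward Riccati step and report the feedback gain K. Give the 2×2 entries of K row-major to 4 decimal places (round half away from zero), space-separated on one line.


-0.3542 -0.0861 -0.7985 0.6617

BᵀP = [-5.5000 0.2500; 10.7500 1.3750]
S = R + BᵀPB = [2 0; 0 3/2] + [9.2500 -10.6250; -10.6250 23.5625] = [11.2500 -10.6250; -10.6250 25.0625]
BᵀPA = [4.5000 -8.0000; -16.2500 17.5000]
K = S⁻¹·BᵀPA = [-0.3542 -0.0861; -0.7985 0.6617]
A−BK = [0.0658 0.0473; -1.3856 0.3519]
AᵀP(A−BK) = [1.6177 -0.8591; -0.8591 0.7305]
P' = Q + AᵀP(A−BK) = [4.8677 0.6409; 0.6409 2.9805]
tr(P') = 7.8482


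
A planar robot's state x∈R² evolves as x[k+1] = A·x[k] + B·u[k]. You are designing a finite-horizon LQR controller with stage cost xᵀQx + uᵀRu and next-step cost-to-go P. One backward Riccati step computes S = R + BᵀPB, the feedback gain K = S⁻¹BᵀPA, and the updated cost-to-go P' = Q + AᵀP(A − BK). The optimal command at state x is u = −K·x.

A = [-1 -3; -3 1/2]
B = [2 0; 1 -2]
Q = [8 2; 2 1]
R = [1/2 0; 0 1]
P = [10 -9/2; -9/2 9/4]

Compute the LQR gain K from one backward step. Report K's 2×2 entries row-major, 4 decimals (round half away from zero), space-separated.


BᵀP = [15.5000 -6.7500; 9.0000 -4.5000]
S = R + BᵀPB = [1/2 0; 0 1] + [24.2500 13.5000; 13.5000 9.0000] = [24.7500 13.5000; 13.5000 10.0000]
BᵀPA = [4.7500 -49.8750; 4.5000 -29.2500]
K = S⁻¹·BᵀPA = [-0.2031 -1.5920; 0.7241 -0.7759]
A−BK = [-0.5939 0.1839; -1.3487 0.5402]
AᵀP(A−BK) = [0.9559 -0.5718; -0.5718 1.9698]
P' = Q + AᵀP(A−BK) = [8.9559 1.4282; 1.4282 2.9698]
tr(P') = 11.9258

-0.2031 -1.5920 0.7241 -0.7759


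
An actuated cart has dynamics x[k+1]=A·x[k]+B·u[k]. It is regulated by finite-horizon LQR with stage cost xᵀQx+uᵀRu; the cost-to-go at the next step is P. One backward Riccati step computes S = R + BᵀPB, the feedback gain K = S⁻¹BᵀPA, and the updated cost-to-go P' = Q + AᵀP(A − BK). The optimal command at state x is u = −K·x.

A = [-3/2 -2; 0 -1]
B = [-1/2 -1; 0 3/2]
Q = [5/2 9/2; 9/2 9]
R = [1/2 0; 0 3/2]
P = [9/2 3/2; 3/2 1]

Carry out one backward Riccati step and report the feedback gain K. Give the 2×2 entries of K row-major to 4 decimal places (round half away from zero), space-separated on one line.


BᵀP = [-2.2500 -0.7500; -2.2500 0.0000]
S = R + BᵀPB = [1/2 0; 0 3/2] + [1.1250 1.1250; 1.1250 2.2500] = [1.6250 1.1250; 1.1250 3.7500]
BᵀPA = [3.3750 5.2500; 3.3750 4.5000]
K = S⁻¹·BᵀPA = [1.8350 3.0291; 0.3495 0.2913]
A−BK = [-0.2330 -0.1942; -0.5243 -1.4369]
AᵀP(A−BK) = [2.7524 4.5437; 4.5437 7.7864]
P' = Q + AᵀP(A−BK) = [5.2524 9.0437; 9.0437 16.7864]
tr(P') = 22.0388

1.8350 3.0291 0.3495 0.2913


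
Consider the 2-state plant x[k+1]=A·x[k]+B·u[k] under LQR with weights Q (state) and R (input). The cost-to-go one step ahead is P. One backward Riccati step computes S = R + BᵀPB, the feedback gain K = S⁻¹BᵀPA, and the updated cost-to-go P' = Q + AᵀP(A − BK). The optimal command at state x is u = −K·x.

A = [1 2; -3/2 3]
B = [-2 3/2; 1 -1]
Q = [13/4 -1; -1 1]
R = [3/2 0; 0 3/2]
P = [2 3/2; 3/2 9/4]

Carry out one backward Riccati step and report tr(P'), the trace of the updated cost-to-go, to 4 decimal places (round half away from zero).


BᵀP = [-2.5000 -0.7500; 1.5000 0.0000]
S = R + BᵀPB = [3/2 0; 0 3/2] + [4.2500 -3.0000; -3.0000 2.2500] = [5.7500 -3.0000; -3.0000 3.7500]
BᵀPA = [-1.3750 -7.2500; 1.5000 3.0000]
K = S⁻¹·BᵀPA = [-0.0522 -1.4478; 0.3582 -0.3582]
A−BK = [0.3582 -0.3582; -1.0896 4.0896]
AᵀP(A−BK) = [1.9534 -7.5784; -7.5784 36.8284]
P' = Q + AᵀP(A−BK) = [5.2034 -8.5784; -8.5784 37.8284]
tr(P') = 43.0317

43.0317


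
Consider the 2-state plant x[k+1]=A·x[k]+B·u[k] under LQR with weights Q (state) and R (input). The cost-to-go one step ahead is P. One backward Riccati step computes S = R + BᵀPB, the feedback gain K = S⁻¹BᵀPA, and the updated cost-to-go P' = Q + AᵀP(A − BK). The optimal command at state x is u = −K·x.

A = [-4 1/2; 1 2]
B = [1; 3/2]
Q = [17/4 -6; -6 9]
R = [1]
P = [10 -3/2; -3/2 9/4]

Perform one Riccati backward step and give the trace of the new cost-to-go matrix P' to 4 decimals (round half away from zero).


BᵀP = [7.7500 1.8750]
S = R + BᵀPB = [1] + [10.5625] = [11.5625]
BᵀPA = [-29.1250 7.6250]
K = S⁻¹·BᵀPA = [-2.5189 0.6595]
A−BK = [-1.4811 -0.1595; 4.7784 1.0108]
AᵀP(A−BK) = [100.8865 14.9568; 14.9568 3.4716]
P' = Q + AᵀP(A−BK) = [105.1365 8.9568; 8.9568 12.4716]
tr(P') = 117.6081

117.6081


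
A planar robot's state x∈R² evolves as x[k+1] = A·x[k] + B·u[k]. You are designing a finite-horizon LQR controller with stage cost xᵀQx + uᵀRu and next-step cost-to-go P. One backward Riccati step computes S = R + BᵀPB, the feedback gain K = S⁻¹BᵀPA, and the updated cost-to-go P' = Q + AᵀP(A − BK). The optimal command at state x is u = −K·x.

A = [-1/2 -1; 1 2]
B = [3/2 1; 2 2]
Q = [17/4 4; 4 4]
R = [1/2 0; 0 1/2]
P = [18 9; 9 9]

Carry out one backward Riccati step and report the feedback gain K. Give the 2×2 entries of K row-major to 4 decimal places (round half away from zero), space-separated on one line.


BᵀP = [45.0000 31.5000; 36.0000 27.0000]
S = R + BᵀPB = [1/2 0; 0 1/2] + [130.5000 108.0000; 108.0000 90.0000] = [131.0000 108.0000; 108.0000 90.5000]
BᵀPA = [9.0000 18.0000; 9.0000 18.0000]
K = S⁻¹·BᵀPA = [-0.8225 -1.6449; 1.0809 2.1619]
A−BK = [-0.3473 -0.6945; 0.4830 0.9661]
AᵀP(A−BK) = [2.1736 4.3473; 4.3473 8.6945]
P' = Q + AᵀP(A−BK) = [6.4236 8.3473; 8.3473 12.6945]
tr(P') = 19.1181

-0.8225 -1.6449 1.0809 2.1619


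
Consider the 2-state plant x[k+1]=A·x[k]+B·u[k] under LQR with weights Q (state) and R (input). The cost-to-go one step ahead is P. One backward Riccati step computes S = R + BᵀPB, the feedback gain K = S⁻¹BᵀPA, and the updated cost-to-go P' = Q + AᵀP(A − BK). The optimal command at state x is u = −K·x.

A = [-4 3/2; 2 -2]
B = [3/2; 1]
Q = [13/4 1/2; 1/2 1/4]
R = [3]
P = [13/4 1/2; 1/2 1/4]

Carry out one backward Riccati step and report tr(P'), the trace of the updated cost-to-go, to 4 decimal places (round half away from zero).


BᵀP = [5.3750 1.0000]
S = R + BᵀPB = [3] + [9.0625] = [12.0625]
BᵀPA = [-19.5000 6.0625]
K = S⁻¹·BᵀPA = [-1.6166 0.5026]
A−BK = [-1.5751 0.7461; 3.6166 -2.5026]
AᵀP(A−BK) = [13.4767 -5.1995; -5.1995 2.2655]
P' = Q + AᵀP(A−BK) = [16.7267 -4.6995; -4.6995 2.5155]
tr(P') = 19.2422

19.2422


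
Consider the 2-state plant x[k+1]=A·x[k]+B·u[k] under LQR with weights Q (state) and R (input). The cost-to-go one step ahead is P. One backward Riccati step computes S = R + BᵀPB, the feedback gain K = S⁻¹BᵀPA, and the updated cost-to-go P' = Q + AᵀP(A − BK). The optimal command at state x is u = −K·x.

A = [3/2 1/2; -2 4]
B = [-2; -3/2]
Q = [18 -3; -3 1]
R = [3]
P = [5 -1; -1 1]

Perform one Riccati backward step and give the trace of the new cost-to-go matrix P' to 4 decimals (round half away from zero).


BᵀP = [-8.5000 0.5000]
S = R + BᵀPB = [3] + [16.2500] = [19.2500]
BᵀPA = [-13.7500 -2.2500]
K = S⁻¹·BᵀPA = [-0.7143 -0.1169]
A−BK = [0.0714 0.2662; -3.0714 3.8247]
AᵀP(A−BK) = [11.4286 -10.8571; -10.8571 12.9870]
P' = Q + AᵀP(A−BK) = [29.4286 -13.8571; -13.8571 13.9870]
tr(P') = 43.4156

43.4156


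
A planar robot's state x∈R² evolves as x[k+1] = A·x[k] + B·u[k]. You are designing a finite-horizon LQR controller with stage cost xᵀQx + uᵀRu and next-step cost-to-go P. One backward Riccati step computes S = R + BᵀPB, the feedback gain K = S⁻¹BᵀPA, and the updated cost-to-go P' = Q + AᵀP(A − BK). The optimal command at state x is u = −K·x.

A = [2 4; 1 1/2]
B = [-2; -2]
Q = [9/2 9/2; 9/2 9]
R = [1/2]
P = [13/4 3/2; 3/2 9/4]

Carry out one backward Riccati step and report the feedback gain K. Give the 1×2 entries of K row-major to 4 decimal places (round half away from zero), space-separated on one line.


-0.7681 -1.2101

BᵀP = [-9.5000 -7.5000]
S = R + BᵀPB = [1/2] + [34.0000] = [34.5000]
BᵀPA = [-26.5000 -41.7500]
K = S⁻¹·BᵀPA = [-0.7681 -1.2101]
A−BK = [0.4638 1.5797; -0.5362 -1.9203]
AᵀP(A−BK) = [0.8949 2.5562; 2.5562 8.0389]
P' = Q + AᵀP(A−BK) = [5.3949 7.0562; 7.0562 17.0389]
tr(P') = 22.4339
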